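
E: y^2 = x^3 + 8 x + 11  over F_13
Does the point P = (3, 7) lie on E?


Check whether y^2 = x^3 + 8 x + 11 (mod 13) for (x, y) = (3, 7).
LHS: y^2 = 7^2 mod 13 = 10
RHS: x^3 + 8 x + 11 = 3^3 + 8*3 + 11 mod 13 = 10
LHS = RHS

Yes, on the curve


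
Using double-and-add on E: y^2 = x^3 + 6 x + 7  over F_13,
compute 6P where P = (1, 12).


k = 6 = 110_2 (binary, LSB first: 011)
Double-and-add from P = (1, 12):
  bit 0 = 0: acc unchanged = O
  bit 1 = 1: acc = O + (2, 12) = (2, 12)
  bit 2 = 1: acc = (2, 12) + (12, 0) = (2, 1)

6P = (2, 1)


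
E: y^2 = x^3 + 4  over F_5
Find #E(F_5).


For each x in F_5, count y with y^2 = x^3 + 0 x + 4 mod 5:
  x = 0: RHS = 4, y in [2, 3]  -> 2 point(s)
  x = 1: RHS = 0, y in [0]  -> 1 point(s)
  x = 3: RHS = 1, y in [1, 4]  -> 2 point(s)
Affine points: 5. Add the point at infinity: total = 6.

#E(F_5) = 6


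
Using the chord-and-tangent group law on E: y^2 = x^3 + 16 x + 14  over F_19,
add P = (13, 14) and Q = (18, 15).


P != Q, so use the chord formula.
s = (y2 - y1) / (x2 - x1) = (1) / (5) mod 19 = 4
x3 = s^2 - x1 - x2 mod 19 = 4^2 - 13 - 18 = 4
y3 = s (x1 - x3) - y1 mod 19 = 4 * (13 - 4) - 14 = 3

P + Q = (4, 3)


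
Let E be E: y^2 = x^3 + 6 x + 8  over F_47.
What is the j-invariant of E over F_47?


Delta = -16(4 a^3 + 27 b^2) mod 47 = 29
-1728 * (4 a)^3 = -1728 * (4*6)^3 mod 47 = 19
j = 19 * 29^(-1) mod 47 = 12

j = 12 (mod 47)


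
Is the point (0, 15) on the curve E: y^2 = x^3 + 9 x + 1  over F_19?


Check whether y^2 = x^3 + 9 x + 1 (mod 19) for (x, y) = (0, 15).
LHS: y^2 = 15^2 mod 19 = 16
RHS: x^3 + 9 x + 1 = 0^3 + 9*0 + 1 mod 19 = 1
LHS != RHS

No, not on the curve


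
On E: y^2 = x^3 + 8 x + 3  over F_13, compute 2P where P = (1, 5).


Doubling: s = (3 x1^2 + a) / (2 y1)
s = (3*1^2 + 8) / (2*5) mod 13 = 5
x3 = s^2 - 2 x1 mod 13 = 5^2 - 2*1 = 10
y3 = s (x1 - x3) - y1 mod 13 = 5 * (1 - 10) - 5 = 2

2P = (10, 2)


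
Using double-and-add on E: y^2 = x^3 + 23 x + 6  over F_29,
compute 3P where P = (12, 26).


k = 3 = 11_2 (binary, LSB first: 11)
Double-and-add from P = (12, 26):
  bit 0 = 1: acc = O + (12, 26) = (12, 26)
  bit 1 = 1: acc = (12, 26) + (0, 21) = (21, 21)

3P = (21, 21)


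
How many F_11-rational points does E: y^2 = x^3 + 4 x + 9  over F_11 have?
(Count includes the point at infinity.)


For each x in F_11, count y with y^2 = x^3 + 4 x + 9 mod 11:
  x = 0: RHS = 9, y in [3, 8]  -> 2 point(s)
  x = 1: RHS = 3, y in [5, 6]  -> 2 point(s)
  x = 2: RHS = 3, y in [5, 6]  -> 2 point(s)
  x = 3: RHS = 4, y in [2, 9]  -> 2 point(s)
  x = 4: RHS = 1, y in [1, 10]  -> 2 point(s)
  x = 5: RHS = 0, y in [0]  -> 1 point(s)
  x = 8: RHS = 3, y in [5, 6]  -> 2 point(s)
  x = 9: RHS = 4, y in [2, 9]  -> 2 point(s)
  x = 10: RHS = 4, y in [2, 9]  -> 2 point(s)
Affine points: 17. Add the point at infinity: total = 18.

#E(F_11) = 18


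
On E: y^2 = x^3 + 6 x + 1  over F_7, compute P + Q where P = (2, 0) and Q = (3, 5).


P != Q, so use the chord formula.
s = (y2 - y1) / (x2 - x1) = (5) / (1) mod 7 = 5
x3 = s^2 - x1 - x2 mod 7 = 5^2 - 2 - 3 = 6
y3 = s (x1 - x3) - y1 mod 7 = 5 * (2 - 6) - 0 = 1

P + Q = (6, 1)


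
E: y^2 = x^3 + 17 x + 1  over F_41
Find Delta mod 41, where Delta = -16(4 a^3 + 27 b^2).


4 a^3 + 27 b^2 = 4*17^3 + 27*1^2 = 19652 + 27 = 19679
Delta = -16 * (19679) = -314864
Delta mod 41 = 16

Delta = 16 (mod 41)


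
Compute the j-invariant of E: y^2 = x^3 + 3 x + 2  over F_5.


Delta = -16(4 a^3 + 27 b^2) mod 5 = 4
-1728 * (4 a)^3 = -1728 * (4*3)^3 mod 5 = 1
j = 1 * 4^(-1) mod 5 = 4

j = 4 (mod 5)


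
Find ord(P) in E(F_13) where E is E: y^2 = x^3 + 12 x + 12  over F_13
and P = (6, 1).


Compute successive multiples of P until we hit O:
  1P = (6, 1)
  2P = (0, 8)
  3P = (8, 10)
  4P = (3, 6)
  5P = (1, 8)
  6P = (9, 11)
  7P = (12, 5)
  8P = (7, 7)
  ... (continuing to 19P)
  19P = O

ord(P) = 19


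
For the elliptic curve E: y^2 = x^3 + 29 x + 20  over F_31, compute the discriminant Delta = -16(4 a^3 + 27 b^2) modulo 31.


4 a^3 + 27 b^2 = 4*29^3 + 27*20^2 = 97556 + 10800 = 108356
Delta = -16 * (108356) = -1733696
Delta mod 31 = 10

Delta = 10 (mod 31)


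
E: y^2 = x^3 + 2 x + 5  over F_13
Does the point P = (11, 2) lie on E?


Check whether y^2 = x^3 + 2 x + 5 (mod 13) for (x, y) = (11, 2).
LHS: y^2 = 2^2 mod 13 = 4
RHS: x^3 + 2 x + 5 = 11^3 + 2*11 + 5 mod 13 = 6
LHS != RHS

No, not on the curve


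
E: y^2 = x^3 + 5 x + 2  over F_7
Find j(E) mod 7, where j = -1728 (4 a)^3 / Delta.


Delta = -16(4 a^3 + 27 b^2) mod 7 = 2
-1728 * (4 a)^3 = -1728 * (4*5)^3 mod 7 = 6
j = 6 * 2^(-1) mod 7 = 3

j = 3 (mod 7)


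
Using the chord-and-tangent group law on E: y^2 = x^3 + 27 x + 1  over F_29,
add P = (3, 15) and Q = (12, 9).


P != Q, so use the chord formula.
s = (y2 - y1) / (x2 - x1) = (23) / (9) mod 29 = 9
x3 = s^2 - x1 - x2 mod 29 = 9^2 - 3 - 12 = 8
y3 = s (x1 - x3) - y1 mod 29 = 9 * (3 - 8) - 15 = 27

P + Q = (8, 27)


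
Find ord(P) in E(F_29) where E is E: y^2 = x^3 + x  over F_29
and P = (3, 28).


Compute successive multiples of P until we hit O:
  1P = (3, 28)
  2P = (16, 9)
  3P = (19, 11)
  4P = (13, 8)
  5P = (17, 0)
  6P = (13, 21)
  7P = (19, 18)
  8P = (16, 20)
  ... (continuing to 10P)
  10P = O

ord(P) = 10


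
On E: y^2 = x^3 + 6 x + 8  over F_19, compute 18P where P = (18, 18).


k = 18 = 10010_2 (binary, LSB first: 01001)
Double-and-add from P = (18, 18):
  bit 0 = 0: acc unchanged = O
  bit 1 = 1: acc = O + (8, 13) = (8, 13)
  bit 2 = 0: acc unchanged = (8, 13)
  bit 3 = 0: acc unchanged = (8, 13)
  bit 4 = 1: acc = (8, 13) + (17, 8) = (18, 1)

18P = (18, 1)


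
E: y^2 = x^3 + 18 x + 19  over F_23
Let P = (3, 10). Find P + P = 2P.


Doubling: s = (3 x1^2 + a) / (2 y1)
s = (3*3^2 + 18) / (2*10) mod 23 = 8
x3 = s^2 - 2 x1 mod 23 = 8^2 - 2*3 = 12
y3 = s (x1 - x3) - y1 mod 23 = 8 * (3 - 12) - 10 = 10

2P = (12, 10)


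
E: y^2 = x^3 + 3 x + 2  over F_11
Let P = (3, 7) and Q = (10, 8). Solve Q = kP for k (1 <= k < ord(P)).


Enumerate multiples of P until we hit Q = (10, 8):
  1P = (3, 7)
  2P = (6, 7)
  3P = (2, 4)
  4P = (4, 1)
  5P = (7, 6)
  6P = (10, 3)
  7P = (10, 8)
Match found at i = 7.

k = 7


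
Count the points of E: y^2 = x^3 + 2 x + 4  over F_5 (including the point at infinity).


For each x in F_5, count y with y^2 = x^3 + 2 x + 4 mod 5:
  x = 0: RHS = 4, y in [2, 3]  -> 2 point(s)
  x = 2: RHS = 1, y in [1, 4]  -> 2 point(s)
  x = 4: RHS = 1, y in [1, 4]  -> 2 point(s)
Affine points: 6. Add the point at infinity: total = 7.

#E(F_5) = 7


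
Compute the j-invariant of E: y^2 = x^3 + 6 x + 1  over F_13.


Delta = -16(4 a^3 + 27 b^2) mod 13 = 5
-1728 * (4 a)^3 = -1728 * (4*6)^3 mod 13 = 5
j = 5 * 5^(-1) mod 13 = 1

j = 1 (mod 13)


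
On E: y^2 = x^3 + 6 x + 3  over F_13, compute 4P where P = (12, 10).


k = 4 = 100_2 (binary, LSB first: 001)
Double-and-add from P = (12, 10):
  bit 0 = 0: acc unchanged = O
  bit 1 = 0: acc unchanged = O
  bit 2 = 1: acc = O + (1, 7) = (1, 7)

4P = (1, 7)


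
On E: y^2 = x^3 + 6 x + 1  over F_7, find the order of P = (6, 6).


Compute successive multiples of P until we hit O:
  1P = (6, 6)
  2P = (3, 5)
  3P = (2, 0)
  4P = (3, 2)
  5P = (6, 1)
  6P = O

ord(P) = 6


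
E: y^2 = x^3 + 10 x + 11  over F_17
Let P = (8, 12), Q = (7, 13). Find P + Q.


P != Q, so use the chord formula.
s = (y2 - y1) / (x2 - x1) = (1) / (16) mod 17 = 16
x3 = s^2 - x1 - x2 mod 17 = 16^2 - 8 - 7 = 3
y3 = s (x1 - x3) - y1 mod 17 = 16 * (8 - 3) - 12 = 0

P + Q = (3, 0)


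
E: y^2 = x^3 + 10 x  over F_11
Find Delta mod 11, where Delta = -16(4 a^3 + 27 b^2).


4 a^3 + 27 b^2 = 4*10^3 + 27*0^2 = 4000 + 0 = 4000
Delta = -16 * (4000) = -64000
Delta mod 11 = 9

Delta = 9 (mod 11)


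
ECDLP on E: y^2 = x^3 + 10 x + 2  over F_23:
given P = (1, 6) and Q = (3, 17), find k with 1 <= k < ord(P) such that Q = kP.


Enumerate multiples of P until we hit Q = (3, 17):
  1P = (1, 6)
  2P = (7, 22)
  3P = (17, 5)
  4P = (13, 12)
  5P = (15, 10)
  6P = (16, 16)
  7P = (9, 4)
  8P = (3, 6)
  9P = (19, 17)
  10P = (6, 5)
  11P = (5, 4)
  12P = (0, 5)
  13P = (0, 18)
  14P = (5, 19)
  15P = (6, 18)
  16P = (19, 6)
  17P = (3, 17)
Match found at i = 17.

k = 17


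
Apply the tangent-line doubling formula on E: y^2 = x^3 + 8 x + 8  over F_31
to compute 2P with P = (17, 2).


Doubling: s = (3 x1^2 + a) / (2 y1)
s = (3*17^2 + 8) / (2*2) mod 31 = 25
x3 = s^2 - 2 x1 mod 31 = 25^2 - 2*17 = 2
y3 = s (x1 - x3) - y1 mod 31 = 25 * (17 - 2) - 2 = 1

2P = (2, 1)


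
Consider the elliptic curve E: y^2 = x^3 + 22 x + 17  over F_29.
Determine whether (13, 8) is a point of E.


Check whether y^2 = x^3 + 22 x + 17 (mod 29) for (x, y) = (13, 8).
LHS: y^2 = 8^2 mod 29 = 6
RHS: x^3 + 22 x + 17 = 13^3 + 22*13 + 17 mod 29 = 6
LHS = RHS

Yes, on the curve


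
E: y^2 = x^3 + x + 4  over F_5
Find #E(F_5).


For each x in F_5, count y with y^2 = x^3 + 1 x + 4 mod 5:
  x = 0: RHS = 4, y in [2, 3]  -> 2 point(s)
  x = 1: RHS = 1, y in [1, 4]  -> 2 point(s)
  x = 2: RHS = 4, y in [2, 3]  -> 2 point(s)
  x = 3: RHS = 4, y in [2, 3]  -> 2 point(s)
Affine points: 8. Add the point at infinity: total = 9.

#E(F_5) = 9


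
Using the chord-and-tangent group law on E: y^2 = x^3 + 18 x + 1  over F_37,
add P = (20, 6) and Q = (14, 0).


P != Q, so use the chord formula.
s = (y2 - y1) / (x2 - x1) = (31) / (31) mod 37 = 1
x3 = s^2 - x1 - x2 mod 37 = 1^2 - 20 - 14 = 4
y3 = s (x1 - x3) - y1 mod 37 = 1 * (20 - 4) - 6 = 10

P + Q = (4, 10)


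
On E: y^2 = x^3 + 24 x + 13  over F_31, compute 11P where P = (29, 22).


k = 11 = 1011_2 (binary, LSB first: 1101)
Double-and-add from P = (29, 22):
  bit 0 = 1: acc = O + (29, 22) = (29, 22)
  bit 1 = 1: acc = (29, 22) + (8, 29) = (1, 10)
  bit 2 = 0: acc unchanged = (1, 10)
  bit 3 = 1: acc = (1, 10) + (5, 14) = (26, 27)

11P = (26, 27)


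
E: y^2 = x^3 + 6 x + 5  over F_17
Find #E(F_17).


For each x in F_17, count y with y^2 = x^3 + 6 x + 5 mod 17:
  x = 2: RHS = 8, y in [5, 12]  -> 2 point(s)
  x = 3: RHS = 16, y in [4, 13]  -> 2 point(s)
  x = 4: RHS = 8, y in [5, 12]  -> 2 point(s)
  x = 6: RHS = 2, y in [6, 11]  -> 2 point(s)
  x = 7: RHS = 16, y in [4, 13]  -> 2 point(s)
  x = 8: RHS = 4, y in [2, 15]  -> 2 point(s)
  x = 11: RHS = 8, y in [5, 12]  -> 2 point(s)
  x = 13: RHS = 2, y in [6, 11]  -> 2 point(s)
  x = 15: RHS = 2, y in [6, 11]  -> 2 point(s)
  x = 16: RHS = 15, y in [7, 10]  -> 2 point(s)
Affine points: 20. Add the point at infinity: total = 21.

#E(F_17) = 21


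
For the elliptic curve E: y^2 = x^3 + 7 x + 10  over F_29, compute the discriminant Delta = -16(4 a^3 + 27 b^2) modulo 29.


4 a^3 + 27 b^2 = 4*7^3 + 27*10^2 = 1372 + 2700 = 4072
Delta = -16 * (4072) = -65152
Delta mod 29 = 11

Delta = 11 (mod 29)


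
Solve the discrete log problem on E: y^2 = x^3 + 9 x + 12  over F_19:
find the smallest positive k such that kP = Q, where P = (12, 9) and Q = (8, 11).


Enumerate multiples of P until we hit Q = (8, 11):
  1P = (12, 9)
  2P = (11, 6)
  3P = (5, 12)
  4P = (8, 11)
Match found at i = 4.

k = 4


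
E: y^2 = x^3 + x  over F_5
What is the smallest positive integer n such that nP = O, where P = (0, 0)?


Compute successive multiples of P until we hit O:
  1P = (0, 0)
  2P = O

ord(P) = 2


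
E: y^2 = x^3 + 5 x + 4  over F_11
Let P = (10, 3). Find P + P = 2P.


Doubling: s = (3 x1^2 + a) / (2 y1)
s = (3*10^2 + 5) / (2*3) mod 11 = 5
x3 = s^2 - 2 x1 mod 11 = 5^2 - 2*10 = 5
y3 = s (x1 - x3) - y1 mod 11 = 5 * (10 - 5) - 3 = 0

2P = (5, 0)


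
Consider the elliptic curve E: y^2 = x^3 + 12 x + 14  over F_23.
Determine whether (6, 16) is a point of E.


Check whether y^2 = x^3 + 12 x + 14 (mod 23) for (x, y) = (6, 16).
LHS: y^2 = 16^2 mod 23 = 3
RHS: x^3 + 12 x + 14 = 6^3 + 12*6 + 14 mod 23 = 3
LHS = RHS

Yes, on the curve


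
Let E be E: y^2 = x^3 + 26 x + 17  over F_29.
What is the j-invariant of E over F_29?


Delta = -16(4 a^3 + 27 b^2) mod 29 = 14
-1728 * (4 a)^3 = -1728 * (4*26)^3 mod 29 = 28
j = 28 * 14^(-1) mod 29 = 2

j = 2 (mod 29)


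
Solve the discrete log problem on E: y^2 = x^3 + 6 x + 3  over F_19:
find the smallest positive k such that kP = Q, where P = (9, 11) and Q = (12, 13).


Enumerate multiples of P until we hit Q = (12, 13):
  1P = (9, 11)
  2P = (12, 6)
  3P = (5, 14)
  4P = (2, 17)
  5P = (13, 6)
  6P = (14, 0)
  7P = (13, 13)
  8P = (2, 2)
  9P = (5, 5)
  10P = (12, 13)
Match found at i = 10.

k = 10


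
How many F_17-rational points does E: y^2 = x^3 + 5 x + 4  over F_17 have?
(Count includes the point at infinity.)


For each x in F_17, count y with y^2 = x^3 + 5 x + 4 mod 17:
  x = 0: RHS = 4, y in [2, 15]  -> 2 point(s)
  x = 5: RHS = 1, y in [1, 16]  -> 2 point(s)
  x = 7: RHS = 8, y in [5, 12]  -> 2 point(s)
  x = 9: RHS = 13, y in [8, 9]  -> 2 point(s)
  x = 10: RHS = 0, y in [0]  -> 1 point(s)
  x = 11: RHS = 13, y in [8, 9]  -> 2 point(s)
  x = 14: RHS = 13, y in [8, 9]  -> 2 point(s)
  x = 16: RHS = 15, y in [7, 10]  -> 2 point(s)
Affine points: 15. Add the point at infinity: total = 16.

#E(F_17) = 16


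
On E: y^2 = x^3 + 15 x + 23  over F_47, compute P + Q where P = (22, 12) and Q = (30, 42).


P != Q, so use the chord formula.
s = (y2 - y1) / (x2 - x1) = (30) / (8) mod 47 = 39
x3 = s^2 - x1 - x2 mod 47 = 39^2 - 22 - 30 = 12
y3 = s (x1 - x3) - y1 mod 47 = 39 * (22 - 12) - 12 = 2

P + Q = (12, 2)


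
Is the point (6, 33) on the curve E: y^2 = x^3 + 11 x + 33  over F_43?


Check whether y^2 = x^3 + 11 x + 33 (mod 43) for (x, y) = (6, 33).
LHS: y^2 = 33^2 mod 43 = 14
RHS: x^3 + 11 x + 33 = 6^3 + 11*6 + 33 mod 43 = 14
LHS = RHS

Yes, on the curve


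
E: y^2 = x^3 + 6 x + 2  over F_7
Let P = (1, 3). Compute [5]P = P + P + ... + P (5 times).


k = 5 = 101_2 (binary, LSB first: 101)
Double-and-add from P = (1, 3):
  bit 0 = 1: acc = O + (1, 3) = (1, 3)
  bit 1 = 0: acc unchanged = (1, 3)
  bit 2 = 1: acc = (1, 3) + (0, 4) = (0, 3)

5P = (0, 3)


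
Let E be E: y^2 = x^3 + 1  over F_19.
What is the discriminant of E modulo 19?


4 a^3 + 27 b^2 = 4*0^3 + 27*1^2 = 0 + 27 = 27
Delta = -16 * (27) = -432
Delta mod 19 = 5

Delta = 5 (mod 19)


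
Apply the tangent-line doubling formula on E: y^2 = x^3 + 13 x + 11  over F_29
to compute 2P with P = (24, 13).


Doubling: s = (3 x1^2 + a) / (2 y1)
s = (3*24^2 + 13) / (2*13) mod 29 = 19
x3 = s^2 - 2 x1 mod 29 = 19^2 - 2*24 = 23
y3 = s (x1 - x3) - y1 mod 29 = 19 * (24 - 23) - 13 = 6

2P = (23, 6)


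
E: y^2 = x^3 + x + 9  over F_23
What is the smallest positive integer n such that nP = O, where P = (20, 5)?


Compute successive multiples of P until we hit O:
  1P = (20, 5)
  2P = (12, 22)
  3P = (16, 21)
  4P = (3, 19)
  5P = (8, 0)
  6P = (3, 4)
  7P = (16, 2)
  8P = (12, 1)
  ... (continuing to 10P)
  10P = O

ord(P) = 10


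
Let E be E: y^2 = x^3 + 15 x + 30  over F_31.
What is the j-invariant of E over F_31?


Delta = -16(4 a^3 + 27 b^2) mod 31 = 10
-1728 * (4 a)^3 = -1728 * (4*15)^3 mod 31 = 29
j = 29 * 10^(-1) mod 31 = 6

j = 6 (mod 31)


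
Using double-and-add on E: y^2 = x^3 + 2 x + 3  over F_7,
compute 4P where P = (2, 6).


k = 4 = 100_2 (binary, LSB first: 001)
Double-and-add from P = (2, 6):
  bit 0 = 0: acc unchanged = O
  bit 1 = 0: acc unchanged = O
  bit 2 = 1: acc = O + (3, 6) = (3, 6)

4P = (3, 6)


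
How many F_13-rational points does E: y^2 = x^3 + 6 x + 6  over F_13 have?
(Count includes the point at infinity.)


For each x in F_13, count y with y^2 = x^3 + 6 x + 6 mod 13:
  x = 1: RHS = 0, y in [0]  -> 1 point(s)
  x = 2: RHS = 0, y in [0]  -> 1 point(s)
  x = 3: RHS = 12, y in [5, 8]  -> 2 point(s)
  x = 4: RHS = 3, y in [4, 9]  -> 2 point(s)
  x = 7: RHS = 1, y in [1, 12]  -> 2 point(s)
  x = 9: RHS = 9, y in [3, 10]  -> 2 point(s)
  x = 10: RHS = 0, y in [0]  -> 1 point(s)
  x = 11: RHS = 12, y in [5, 8]  -> 2 point(s)
  x = 12: RHS = 12, y in [5, 8]  -> 2 point(s)
Affine points: 15. Add the point at infinity: total = 16.

#E(F_13) = 16


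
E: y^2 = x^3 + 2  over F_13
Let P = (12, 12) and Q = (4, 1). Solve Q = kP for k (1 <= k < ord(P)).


Enumerate multiples of P until we hit Q = (4, 1):
  1P = (12, 12)
  2P = (1, 4)
  3P = (3, 4)
  4P = (2, 7)
  5P = (9, 9)
  6P = (6, 7)
  7P = (4, 12)
  8P = (10, 1)
  9P = (5, 7)
  10P = (5, 6)
  11P = (10, 12)
  12P = (4, 1)
Match found at i = 12.

k = 12


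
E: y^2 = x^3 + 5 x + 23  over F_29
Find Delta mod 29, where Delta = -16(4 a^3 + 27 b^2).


4 a^3 + 27 b^2 = 4*5^3 + 27*23^2 = 500 + 14283 = 14783
Delta = -16 * (14783) = -236528
Delta mod 29 = 25

Delta = 25 (mod 29)


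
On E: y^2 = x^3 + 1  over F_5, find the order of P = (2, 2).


Compute successive multiples of P until we hit O:
  1P = (2, 2)
  2P = (0, 4)
  3P = (4, 0)
  4P = (0, 1)
  5P = (2, 3)
  6P = O

ord(P) = 6


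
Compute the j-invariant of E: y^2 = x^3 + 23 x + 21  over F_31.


Delta = -16(4 a^3 + 27 b^2) mod 31 = 15
-1728 * (4 a)^3 = -1728 * (4*23)^3 mod 31 = 23
j = 23 * 15^(-1) mod 31 = 16

j = 16 (mod 31)


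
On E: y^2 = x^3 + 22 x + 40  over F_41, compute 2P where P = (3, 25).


Doubling: s = (3 x1^2 + a) / (2 y1)
s = (3*3^2 + 22) / (2*25) mod 41 = 10
x3 = s^2 - 2 x1 mod 41 = 10^2 - 2*3 = 12
y3 = s (x1 - x3) - y1 mod 41 = 10 * (3 - 12) - 25 = 8

2P = (12, 8)


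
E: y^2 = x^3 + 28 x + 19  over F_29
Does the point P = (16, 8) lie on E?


Check whether y^2 = x^3 + 28 x + 19 (mod 29) for (x, y) = (16, 8).
LHS: y^2 = 8^2 mod 29 = 6
RHS: x^3 + 28 x + 19 = 16^3 + 28*16 + 19 mod 29 = 10
LHS != RHS

No, not on the curve


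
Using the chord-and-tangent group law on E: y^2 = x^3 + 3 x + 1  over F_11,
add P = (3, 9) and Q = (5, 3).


P != Q, so use the chord formula.
s = (y2 - y1) / (x2 - x1) = (5) / (2) mod 11 = 8
x3 = s^2 - x1 - x2 mod 11 = 8^2 - 3 - 5 = 1
y3 = s (x1 - x3) - y1 mod 11 = 8 * (3 - 1) - 9 = 7

P + Q = (1, 7)


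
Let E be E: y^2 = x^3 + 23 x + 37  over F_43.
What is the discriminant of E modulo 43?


4 a^3 + 27 b^2 = 4*23^3 + 27*37^2 = 48668 + 36963 = 85631
Delta = -16 * (85631) = -1370096
Delta mod 43 = 13

Delta = 13 (mod 43)


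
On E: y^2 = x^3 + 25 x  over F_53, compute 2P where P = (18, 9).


Doubling: s = (3 x1^2 + a) / (2 y1)
s = (3*18^2 + 25) / (2*9) mod 53 = 23
x3 = s^2 - 2 x1 mod 53 = 23^2 - 2*18 = 16
y3 = s (x1 - x3) - y1 mod 53 = 23 * (18 - 16) - 9 = 37

2P = (16, 37)


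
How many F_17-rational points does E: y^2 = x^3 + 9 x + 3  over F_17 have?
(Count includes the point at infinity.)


For each x in F_17, count y with y^2 = x^3 + 9 x + 3 mod 17:
  x = 1: RHS = 13, y in [8, 9]  -> 2 point(s)
  x = 4: RHS = 1, y in [1, 16]  -> 2 point(s)
  x = 6: RHS = 1, y in [1, 16]  -> 2 point(s)
  x = 7: RHS = 1, y in [1, 16]  -> 2 point(s)
  x = 8: RHS = 9, y in [3, 14]  -> 2 point(s)
  x = 14: RHS = 0, y in [0]  -> 1 point(s)
Affine points: 11. Add the point at infinity: total = 12.

#E(F_17) = 12


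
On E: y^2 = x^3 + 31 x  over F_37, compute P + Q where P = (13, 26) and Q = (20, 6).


P != Q, so use the chord formula.
s = (y2 - y1) / (x2 - x1) = (17) / (7) mod 37 = 13
x3 = s^2 - x1 - x2 mod 37 = 13^2 - 13 - 20 = 25
y3 = s (x1 - x3) - y1 mod 37 = 13 * (13 - 25) - 26 = 3

P + Q = (25, 3)


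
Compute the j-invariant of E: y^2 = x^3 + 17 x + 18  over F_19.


Delta = -16(4 a^3 + 27 b^2) mod 19 = 4
-1728 * (4 a)^3 = -1728 * (4*17)^3 mod 19 = 1
j = 1 * 4^(-1) mod 19 = 5

j = 5 (mod 19)


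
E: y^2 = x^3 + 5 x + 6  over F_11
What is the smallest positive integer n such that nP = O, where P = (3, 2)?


Compute successive multiples of P until we hit O:
  1P = (3, 2)
  2P = (3, 9)
  3P = O

ord(P) = 3


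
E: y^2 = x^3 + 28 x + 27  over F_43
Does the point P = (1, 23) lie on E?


Check whether y^2 = x^3 + 28 x + 27 (mod 43) for (x, y) = (1, 23).
LHS: y^2 = 23^2 mod 43 = 13
RHS: x^3 + 28 x + 27 = 1^3 + 28*1 + 27 mod 43 = 13
LHS = RHS

Yes, on the curve


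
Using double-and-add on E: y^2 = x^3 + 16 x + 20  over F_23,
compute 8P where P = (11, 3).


k = 8 = 1000_2 (binary, LSB first: 0001)
Double-and-add from P = (11, 3):
  bit 0 = 0: acc unchanged = O
  bit 1 = 0: acc unchanged = O
  bit 2 = 0: acc unchanged = O
  bit 3 = 1: acc = O + (8, 4) = (8, 4)

8P = (8, 4)


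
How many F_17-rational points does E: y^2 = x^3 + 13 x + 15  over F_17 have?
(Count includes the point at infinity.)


For each x in F_17, count y with y^2 = x^3 + 13 x + 15 mod 17:
  x = 0: RHS = 15, y in [7, 10]  -> 2 point(s)
  x = 2: RHS = 15, y in [7, 10]  -> 2 point(s)
  x = 3: RHS = 13, y in [8, 9]  -> 2 point(s)
  x = 5: RHS = 1, y in [1, 16]  -> 2 point(s)
  x = 8: RHS = 2, y in [6, 11]  -> 2 point(s)
  x = 13: RHS = 1, y in [1, 16]  -> 2 point(s)
  x = 14: RHS = 0, y in [0]  -> 1 point(s)
  x = 15: RHS = 15, y in [7, 10]  -> 2 point(s)
  x = 16: RHS = 1, y in [1, 16]  -> 2 point(s)
Affine points: 17. Add the point at infinity: total = 18.

#E(F_17) = 18


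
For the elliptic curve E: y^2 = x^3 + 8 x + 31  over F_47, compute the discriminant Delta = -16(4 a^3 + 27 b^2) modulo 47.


4 a^3 + 27 b^2 = 4*8^3 + 27*31^2 = 2048 + 25947 = 27995
Delta = -16 * (27995) = -447920
Delta mod 47 = 37

Delta = 37 (mod 47)


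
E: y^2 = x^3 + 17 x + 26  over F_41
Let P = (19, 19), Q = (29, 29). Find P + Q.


P != Q, so use the chord formula.
s = (y2 - y1) / (x2 - x1) = (10) / (10) mod 41 = 1
x3 = s^2 - x1 - x2 mod 41 = 1^2 - 19 - 29 = 35
y3 = s (x1 - x3) - y1 mod 41 = 1 * (19 - 35) - 19 = 6

P + Q = (35, 6)


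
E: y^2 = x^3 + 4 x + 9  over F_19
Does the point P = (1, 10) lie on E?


Check whether y^2 = x^3 + 4 x + 9 (mod 19) for (x, y) = (1, 10).
LHS: y^2 = 10^2 mod 19 = 5
RHS: x^3 + 4 x + 9 = 1^3 + 4*1 + 9 mod 19 = 14
LHS != RHS

No, not on the curve


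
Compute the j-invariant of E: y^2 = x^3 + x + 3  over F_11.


Delta = -16(4 a^3 + 27 b^2) mod 11 = 8
-1728 * (4 a)^3 = -1728 * (4*1)^3 mod 11 = 2
j = 2 * 8^(-1) mod 11 = 3

j = 3 (mod 11)


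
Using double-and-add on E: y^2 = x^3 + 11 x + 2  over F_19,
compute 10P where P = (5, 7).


k = 10 = 1010_2 (binary, LSB first: 0101)
Double-and-add from P = (5, 7):
  bit 0 = 0: acc unchanged = O
  bit 1 = 1: acc = O + (13, 9) = (13, 9)
  bit 2 = 0: acc unchanged = (13, 9)
  bit 3 = 1: acc = (13, 9) + (18, 3) = (13, 10)

10P = (13, 10)


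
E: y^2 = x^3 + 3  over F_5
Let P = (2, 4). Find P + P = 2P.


Doubling: s = (3 x1^2 + a) / (2 y1)
s = (3*2^2 + 0) / (2*4) mod 5 = 4
x3 = s^2 - 2 x1 mod 5 = 4^2 - 2*2 = 2
y3 = s (x1 - x3) - y1 mod 5 = 4 * (2 - 2) - 4 = 1

2P = (2, 1)


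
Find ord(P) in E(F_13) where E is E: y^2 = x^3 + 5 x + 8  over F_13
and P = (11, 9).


Compute successive multiples of P until we hit O:
  1P = (11, 9)
  2P = (1, 12)
  3P = (2, 0)
  4P = (1, 1)
  5P = (11, 4)
  6P = O

ord(P) = 6


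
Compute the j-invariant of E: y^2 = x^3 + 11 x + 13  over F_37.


Delta = -16(4 a^3 + 27 b^2) mod 37 = 20
-1728 * (4 a)^3 = -1728 * (4*11)^3 mod 37 = 36
j = 36 * 20^(-1) mod 37 = 24

j = 24 (mod 37)


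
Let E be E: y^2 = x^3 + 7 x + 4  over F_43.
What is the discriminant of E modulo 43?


4 a^3 + 27 b^2 = 4*7^3 + 27*4^2 = 1372 + 432 = 1804
Delta = -16 * (1804) = -28864
Delta mod 43 = 32

Delta = 32 (mod 43)


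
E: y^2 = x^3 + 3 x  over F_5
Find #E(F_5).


For each x in F_5, count y with y^2 = x^3 + 3 x + 0 mod 5:
  x = 0: RHS = 0, y in [0]  -> 1 point(s)
  x = 1: RHS = 4, y in [2, 3]  -> 2 point(s)
  x = 2: RHS = 4, y in [2, 3]  -> 2 point(s)
  x = 3: RHS = 1, y in [1, 4]  -> 2 point(s)
  x = 4: RHS = 1, y in [1, 4]  -> 2 point(s)
Affine points: 9. Add the point at infinity: total = 10.

#E(F_5) = 10


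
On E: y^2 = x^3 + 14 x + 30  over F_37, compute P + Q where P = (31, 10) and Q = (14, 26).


P != Q, so use the chord formula.
s = (y2 - y1) / (x2 - x1) = (16) / (20) mod 37 = 23
x3 = s^2 - x1 - x2 mod 37 = 23^2 - 31 - 14 = 3
y3 = s (x1 - x3) - y1 mod 37 = 23 * (31 - 3) - 10 = 5

P + Q = (3, 5)


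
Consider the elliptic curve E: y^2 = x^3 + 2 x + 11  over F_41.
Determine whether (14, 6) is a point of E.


Check whether y^2 = x^3 + 2 x + 11 (mod 41) for (x, y) = (14, 6).
LHS: y^2 = 6^2 mod 41 = 36
RHS: x^3 + 2 x + 11 = 14^3 + 2*14 + 11 mod 41 = 36
LHS = RHS

Yes, on the curve


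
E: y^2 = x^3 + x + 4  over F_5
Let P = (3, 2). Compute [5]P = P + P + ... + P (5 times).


k = 5 = 101_2 (binary, LSB first: 101)
Double-and-add from P = (3, 2):
  bit 0 = 1: acc = O + (3, 2) = (3, 2)
  bit 1 = 0: acc unchanged = (3, 2)
  bit 2 = 1: acc = (3, 2) + (3, 2) = (3, 3)

5P = (3, 3)


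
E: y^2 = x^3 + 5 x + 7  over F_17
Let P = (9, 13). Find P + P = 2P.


Doubling: s = (3 x1^2 + a) / (2 y1)
s = (3*9^2 + 5) / (2*13) mod 17 = 3
x3 = s^2 - 2 x1 mod 17 = 3^2 - 2*9 = 8
y3 = s (x1 - x3) - y1 mod 17 = 3 * (9 - 8) - 13 = 7

2P = (8, 7)


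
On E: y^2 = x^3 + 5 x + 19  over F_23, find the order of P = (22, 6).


Compute successive multiples of P until we hit O:
  1P = (22, 6)
  2P = (5, 13)
  3P = (21, 22)
  4P = (6, 14)
  5P = (1, 18)
  6P = (13, 2)
  7P = (20, 0)
  8P = (13, 21)
  ... (continuing to 14P)
  14P = O

ord(P) = 14


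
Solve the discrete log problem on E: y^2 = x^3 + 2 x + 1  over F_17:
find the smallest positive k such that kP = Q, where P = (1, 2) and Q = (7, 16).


Enumerate multiples of P until we hit Q = (7, 16):
  1P = (1, 2)
  2P = (7, 16)
Match found at i = 2.

k = 2


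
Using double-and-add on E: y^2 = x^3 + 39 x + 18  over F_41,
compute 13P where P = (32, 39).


k = 13 = 1101_2 (binary, LSB first: 1011)
Double-and-add from P = (32, 39):
  bit 0 = 1: acc = O + (32, 39) = (32, 39)
  bit 1 = 0: acc unchanged = (32, 39)
  bit 2 = 1: acc = (32, 39) + (30, 29) = (4, 19)
  bit 3 = 1: acc = (4, 19) + (13, 4) = (4, 22)

13P = (4, 22)


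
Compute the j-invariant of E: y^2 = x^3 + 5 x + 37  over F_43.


Delta = -16(4 a^3 + 27 b^2) mod 43 = 12
-1728 * (4 a)^3 = -1728 * (4*5)^3 mod 43 = 27
j = 27 * 12^(-1) mod 43 = 13

j = 13 (mod 43)


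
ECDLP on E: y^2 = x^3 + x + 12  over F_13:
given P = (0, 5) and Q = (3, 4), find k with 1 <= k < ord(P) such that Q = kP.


Enumerate multiples of P until we hit Q = (3, 4):
  1P = (0, 5)
  2P = (3, 9)
  3P = (6, 0)
  4P = (3, 4)
Match found at i = 4.

k = 4


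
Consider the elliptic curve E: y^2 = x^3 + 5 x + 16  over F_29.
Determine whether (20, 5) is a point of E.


Check whether y^2 = x^3 + 5 x + 16 (mod 29) for (x, y) = (20, 5).
LHS: y^2 = 5^2 mod 29 = 25
RHS: x^3 + 5 x + 16 = 20^3 + 5*20 + 16 mod 29 = 25
LHS = RHS

Yes, on the curve


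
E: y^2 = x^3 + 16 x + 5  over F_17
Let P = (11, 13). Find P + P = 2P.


Doubling: s = (3 x1^2 + a) / (2 y1)
s = (3*11^2 + 16) / (2*13) mod 17 = 10
x3 = s^2 - 2 x1 mod 17 = 10^2 - 2*11 = 10
y3 = s (x1 - x3) - y1 mod 17 = 10 * (11 - 10) - 13 = 14

2P = (10, 14)


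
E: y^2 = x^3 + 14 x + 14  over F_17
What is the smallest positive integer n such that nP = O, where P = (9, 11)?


Compute successive multiples of P until we hit O:
  1P = (9, 11)
  2P = (8, 3)
  3P = (13, 8)
  4P = (3, 10)
  5P = (14, 8)
  6P = (10, 10)
  7P = (16, 13)
  8P = (7, 9)
  ... (continuing to 23P)
  23P = O

ord(P) = 23


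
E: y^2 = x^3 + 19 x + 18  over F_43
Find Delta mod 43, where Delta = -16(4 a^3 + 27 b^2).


4 a^3 + 27 b^2 = 4*19^3 + 27*18^2 = 27436 + 8748 = 36184
Delta = -16 * (36184) = -578944
Delta mod 43 = 8

Delta = 8 (mod 43)


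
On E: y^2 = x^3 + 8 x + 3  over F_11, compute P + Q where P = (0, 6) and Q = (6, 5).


P != Q, so use the chord formula.
s = (y2 - y1) / (x2 - x1) = (10) / (6) mod 11 = 9
x3 = s^2 - x1 - x2 mod 11 = 9^2 - 0 - 6 = 9
y3 = s (x1 - x3) - y1 mod 11 = 9 * (0 - 9) - 6 = 1

P + Q = (9, 1)


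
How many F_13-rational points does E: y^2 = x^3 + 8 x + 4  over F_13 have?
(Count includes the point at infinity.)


For each x in F_13, count y with y^2 = x^3 + 8 x + 4 mod 13:
  x = 0: RHS = 4, y in [2, 11]  -> 2 point(s)
  x = 1: RHS = 0, y in [0]  -> 1 point(s)
  x = 3: RHS = 3, y in [4, 9]  -> 2 point(s)
  x = 4: RHS = 9, y in [3, 10]  -> 2 point(s)
  x = 5: RHS = 0, y in [0]  -> 1 point(s)
  x = 7: RHS = 0, y in [0]  -> 1 point(s)
  x = 9: RHS = 12, y in [5, 8]  -> 2 point(s)
Affine points: 11. Add the point at infinity: total = 12.

#E(F_13) = 12


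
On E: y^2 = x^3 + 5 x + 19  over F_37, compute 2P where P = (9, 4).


Doubling: s = (3 x1^2 + a) / (2 y1)
s = (3*9^2 + 5) / (2*4) mod 37 = 31
x3 = s^2 - 2 x1 mod 37 = 31^2 - 2*9 = 18
y3 = s (x1 - x3) - y1 mod 37 = 31 * (9 - 18) - 4 = 13

2P = (18, 13)


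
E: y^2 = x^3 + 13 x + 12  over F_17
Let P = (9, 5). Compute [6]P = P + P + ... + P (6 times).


k = 6 = 110_2 (binary, LSB first: 011)
Double-and-add from P = (9, 5):
  bit 0 = 0: acc unchanged = O
  bit 1 = 1: acc = O + (7, 2) = (7, 2)
  bit 2 = 1: acc = (7, 2) + (5, 10) = (4, 3)

6P = (4, 3)


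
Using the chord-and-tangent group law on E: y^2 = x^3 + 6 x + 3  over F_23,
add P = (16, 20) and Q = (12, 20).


P != Q, so use the chord formula.
s = (y2 - y1) / (x2 - x1) = (0) / (19) mod 23 = 0
x3 = s^2 - x1 - x2 mod 23 = 0^2 - 16 - 12 = 18
y3 = s (x1 - x3) - y1 mod 23 = 0 * (16 - 18) - 20 = 3

P + Q = (18, 3)


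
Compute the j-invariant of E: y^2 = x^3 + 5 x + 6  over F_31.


Delta = -16(4 a^3 + 27 b^2) mod 31 = 8
-1728 * (4 a)^3 = -1728 * (4*5)^3 mod 31 = 16
j = 16 * 8^(-1) mod 31 = 2

j = 2 (mod 31)


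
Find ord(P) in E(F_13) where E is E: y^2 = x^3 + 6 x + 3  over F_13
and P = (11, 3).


Compute successive multiples of P until we hit O:
  1P = (11, 3)
  2P = (0, 4)
  3P = (12, 3)
  4P = (3, 10)
  5P = (2, 7)
  6P = (1, 7)
  7P = (10, 7)
  8P = (8, 11)
  ... (continuing to 18P)
  18P = O

ord(P) = 18


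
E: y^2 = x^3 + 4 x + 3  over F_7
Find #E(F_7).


For each x in F_7, count y with y^2 = x^3 + 4 x + 3 mod 7:
  x = 1: RHS = 1, y in [1, 6]  -> 2 point(s)
  x = 3: RHS = 0, y in [0]  -> 1 point(s)
  x = 5: RHS = 1, y in [1, 6]  -> 2 point(s)
Affine points: 5. Add the point at infinity: total = 6.

#E(F_7) = 6


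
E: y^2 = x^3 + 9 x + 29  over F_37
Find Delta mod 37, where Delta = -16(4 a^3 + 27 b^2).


4 a^3 + 27 b^2 = 4*9^3 + 27*29^2 = 2916 + 22707 = 25623
Delta = -16 * (25623) = -409968
Delta mod 37 = 29

Delta = 29 (mod 37)


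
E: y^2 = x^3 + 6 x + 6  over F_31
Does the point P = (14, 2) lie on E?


Check whether y^2 = x^3 + 6 x + 6 (mod 31) for (x, y) = (14, 2).
LHS: y^2 = 2^2 mod 31 = 4
RHS: x^3 + 6 x + 6 = 14^3 + 6*14 + 6 mod 31 = 13
LHS != RHS

No, not on the curve


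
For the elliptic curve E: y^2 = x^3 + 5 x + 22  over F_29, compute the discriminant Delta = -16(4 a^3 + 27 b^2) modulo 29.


4 a^3 + 27 b^2 = 4*5^3 + 27*22^2 = 500 + 13068 = 13568
Delta = -16 * (13568) = -217088
Delta mod 29 = 6

Delta = 6 (mod 29)


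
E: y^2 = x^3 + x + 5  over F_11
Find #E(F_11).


For each x in F_11, count y with y^2 = x^3 + 1 x + 5 mod 11:
  x = 0: RHS = 5, y in [4, 7]  -> 2 point(s)
  x = 2: RHS = 4, y in [2, 9]  -> 2 point(s)
  x = 5: RHS = 3, y in [5, 6]  -> 2 point(s)
  x = 7: RHS = 3, y in [5, 6]  -> 2 point(s)
  x = 10: RHS = 3, y in [5, 6]  -> 2 point(s)
Affine points: 10. Add the point at infinity: total = 11.

#E(F_11) = 11


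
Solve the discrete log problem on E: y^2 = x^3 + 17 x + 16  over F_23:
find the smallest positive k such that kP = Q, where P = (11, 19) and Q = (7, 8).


Enumerate multiples of P until we hit Q = (7, 8):
  1P = (11, 19)
  2P = (9, 1)
  3P = (15, 14)
  4P = (0, 19)
  5P = (12, 4)
  6P = (18, 17)
  7P = (3, 5)
  8P = (2, 14)
  9P = (14, 10)
  10P = (7, 15)
  11P = (6, 9)
  12P = (10, 6)
  13P = (10, 17)
  14P = (6, 14)
  15P = (7, 8)
Match found at i = 15.

k = 15


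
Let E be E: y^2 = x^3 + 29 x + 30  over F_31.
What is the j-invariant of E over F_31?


Delta = -16(4 a^3 + 27 b^2) mod 31 = 18
-1728 * (4 a)^3 = -1728 * (4*29)^3 mod 31 = 27
j = 27 * 18^(-1) mod 31 = 17

j = 17 (mod 31)


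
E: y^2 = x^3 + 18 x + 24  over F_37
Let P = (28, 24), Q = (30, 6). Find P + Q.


P != Q, so use the chord formula.
s = (y2 - y1) / (x2 - x1) = (19) / (2) mod 37 = 28
x3 = s^2 - x1 - x2 mod 37 = 28^2 - 28 - 30 = 23
y3 = s (x1 - x3) - y1 mod 37 = 28 * (28 - 23) - 24 = 5

P + Q = (23, 5)


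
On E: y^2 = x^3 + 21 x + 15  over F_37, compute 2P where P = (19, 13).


k = 2 = 10_2 (binary, LSB first: 01)
Double-and-add from P = (19, 13):
  bit 0 = 0: acc unchanged = O
  bit 1 = 1: acc = O + (10, 2) = (10, 2)

2P = (10, 2)


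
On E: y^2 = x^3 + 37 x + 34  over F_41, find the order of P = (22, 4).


Compute successive multiples of P until we hit O:
  1P = (22, 4)
  2P = (40, 18)
  3P = (12, 22)
  4P = (25, 26)
  5P = (25, 15)
  6P = (12, 19)
  7P = (40, 23)
  8P = (22, 37)
  ... (continuing to 9P)
  9P = O

ord(P) = 9


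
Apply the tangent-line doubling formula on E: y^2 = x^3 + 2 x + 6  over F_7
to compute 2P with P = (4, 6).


Doubling: s = (3 x1^2 + a) / (2 y1)
s = (3*4^2 + 2) / (2*6) mod 7 = 3
x3 = s^2 - 2 x1 mod 7 = 3^2 - 2*4 = 1
y3 = s (x1 - x3) - y1 mod 7 = 3 * (4 - 1) - 6 = 3

2P = (1, 3)


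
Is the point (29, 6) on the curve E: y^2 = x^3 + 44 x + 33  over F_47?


Check whether y^2 = x^3 + 44 x + 33 (mod 47) for (x, y) = (29, 6).
LHS: y^2 = 6^2 mod 47 = 36
RHS: x^3 + 44 x + 33 = 29^3 + 44*29 + 33 mod 47 = 36
LHS = RHS

Yes, on the curve


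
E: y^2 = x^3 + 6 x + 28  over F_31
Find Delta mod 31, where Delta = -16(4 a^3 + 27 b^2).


4 a^3 + 27 b^2 = 4*6^3 + 27*28^2 = 864 + 21168 = 22032
Delta = -16 * (22032) = -352512
Delta mod 31 = 20

Delta = 20 (mod 31)


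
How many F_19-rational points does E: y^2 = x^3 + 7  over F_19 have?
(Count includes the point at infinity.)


For each x in F_19, count y with y^2 = x^3 + 0 x + 7 mod 19:
  x = 0: RHS = 7, y in [8, 11]  -> 2 point(s)
  x = 8: RHS = 6, y in [5, 14]  -> 2 point(s)
  x = 10: RHS = 0, y in [0]  -> 1 point(s)
  x = 12: RHS = 6, y in [5, 14]  -> 2 point(s)
  x = 13: RHS = 0, y in [0]  -> 1 point(s)
  x = 15: RHS = 0, y in [0]  -> 1 point(s)
  x = 18: RHS = 6, y in [5, 14]  -> 2 point(s)
Affine points: 11. Add the point at infinity: total = 12.

#E(F_19) = 12


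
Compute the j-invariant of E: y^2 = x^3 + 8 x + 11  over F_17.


Delta = -16(4 a^3 + 27 b^2) mod 17 = 11
-1728 * (4 a)^3 = -1728 * (4*8)^3 mod 17 = 3
j = 3 * 11^(-1) mod 17 = 8

j = 8 (mod 17)


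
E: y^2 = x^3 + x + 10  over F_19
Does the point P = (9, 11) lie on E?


Check whether y^2 = x^3 + 1 x + 10 (mod 19) for (x, y) = (9, 11).
LHS: y^2 = 11^2 mod 19 = 7
RHS: x^3 + 1 x + 10 = 9^3 + 1*9 + 10 mod 19 = 7
LHS = RHS

Yes, on the curve


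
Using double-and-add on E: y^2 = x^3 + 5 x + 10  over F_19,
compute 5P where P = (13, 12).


k = 5 = 101_2 (binary, LSB first: 101)
Double-and-add from P = (13, 12):
  bit 0 = 1: acc = O + (13, 12) = (13, 12)
  bit 1 = 0: acc unchanged = (13, 12)
  bit 2 = 1: acc = (13, 12) + (2, 16) = (9, 9)

5P = (9, 9)


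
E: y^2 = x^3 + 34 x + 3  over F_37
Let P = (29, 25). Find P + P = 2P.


Doubling: s = (3 x1^2 + a) / (2 y1)
s = (3*29^2 + 34) / (2*25) mod 37 = 6
x3 = s^2 - 2 x1 mod 37 = 6^2 - 2*29 = 15
y3 = s (x1 - x3) - y1 mod 37 = 6 * (29 - 15) - 25 = 22

2P = (15, 22)


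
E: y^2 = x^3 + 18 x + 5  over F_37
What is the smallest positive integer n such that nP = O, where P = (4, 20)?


Compute successive multiples of P until we hit O:
  1P = (4, 20)
  2P = (32, 30)
  3P = (10, 36)
  4P = (26, 20)
  5P = (7, 17)
  6P = (27, 3)
  7P = (2, 30)
  8P = (19, 18)
  ... (continuing to 31P)
  31P = O

ord(P) = 31


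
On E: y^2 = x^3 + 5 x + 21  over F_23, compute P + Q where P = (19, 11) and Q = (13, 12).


P != Q, so use the chord formula.
s = (y2 - y1) / (x2 - x1) = (1) / (17) mod 23 = 19
x3 = s^2 - x1 - x2 mod 23 = 19^2 - 19 - 13 = 7
y3 = s (x1 - x3) - y1 mod 23 = 19 * (19 - 7) - 11 = 10

P + Q = (7, 10)


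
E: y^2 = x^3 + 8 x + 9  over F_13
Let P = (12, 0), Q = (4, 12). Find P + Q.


P != Q, so use the chord formula.
s = (y2 - y1) / (x2 - x1) = (12) / (5) mod 13 = 5
x3 = s^2 - x1 - x2 mod 13 = 5^2 - 12 - 4 = 9
y3 = s (x1 - x3) - y1 mod 13 = 5 * (12 - 9) - 0 = 2

P + Q = (9, 2)


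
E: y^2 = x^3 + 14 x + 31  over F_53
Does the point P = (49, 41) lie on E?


Check whether y^2 = x^3 + 14 x + 31 (mod 53) for (x, y) = (49, 41).
LHS: y^2 = 41^2 mod 53 = 38
RHS: x^3 + 14 x + 31 = 49^3 + 14*49 + 31 mod 53 = 17
LHS != RHS

No, not on the curve


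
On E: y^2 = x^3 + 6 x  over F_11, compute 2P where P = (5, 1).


Doubling: s = (3 x1^2 + a) / (2 y1)
s = (3*5^2 + 6) / (2*1) mod 11 = 2
x3 = s^2 - 2 x1 mod 11 = 2^2 - 2*5 = 5
y3 = s (x1 - x3) - y1 mod 11 = 2 * (5 - 5) - 1 = 10

2P = (5, 10)


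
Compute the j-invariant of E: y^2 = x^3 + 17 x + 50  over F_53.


Delta = -16(4 a^3 + 27 b^2) mod 53 = 51
-1728 * (4 a)^3 = -1728 * (4*17)^3 mod 53 = 14
j = 14 * 51^(-1) mod 53 = 46

j = 46 (mod 53)


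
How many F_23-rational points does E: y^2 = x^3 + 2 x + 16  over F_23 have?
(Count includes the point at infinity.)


For each x in F_23, count y with y^2 = x^3 + 2 x + 16 mod 23:
  x = 0: RHS = 16, y in [4, 19]  -> 2 point(s)
  x = 3: RHS = 3, y in [7, 16]  -> 2 point(s)
  x = 5: RHS = 13, y in [6, 17]  -> 2 point(s)
  x = 9: RHS = 4, y in [2, 21]  -> 2 point(s)
  x = 10: RHS = 1, y in [1, 22]  -> 2 point(s)
  x = 11: RHS = 12, y in [9, 14]  -> 2 point(s)
  x = 13: RHS = 8, y in [10, 13]  -> 2 point(s)
  x = 16: RHS = 4, y in [2, 21]  -> 2 point(s)
  x = 17: RHS = 18, y in [8, 15]  -> 2 point(s)
  x = 19: RHS = 13, y in [6, 17]  -> 2 point(s)
  x = 20: RHS = 6, y in [11, 12]  -> 2 point(s)
  x = 21: RHS = 4, y in [2, 21]  -> 2 point(s)
  x = 22: RHS = 13, y in [6, 17]  -> 2 point(s)
Affine points: 26. Add the point at infinity: total = 27.

#E(F_23) = 27


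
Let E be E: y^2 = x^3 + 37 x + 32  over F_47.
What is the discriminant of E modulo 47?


4 a^3 + 27 b^2 = 4*37^3 + 27*32^2 = 202612 + 27648 = 230260
Delta = -16 * (230260) = -3684160
Delta mod 47 = 29

Delta = 29 (mod 47)


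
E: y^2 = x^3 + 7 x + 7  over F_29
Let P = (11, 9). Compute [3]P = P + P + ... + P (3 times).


k = 3 = 11_2 (binary, LSB first: 11)
Double-and-add from P = (11, 9):
  bit 0 = 1: acc = O + (11, 9) = (11, 9)
  bit 1 = 1: acc = (11, 9) + (11, 20) = O

3P = O


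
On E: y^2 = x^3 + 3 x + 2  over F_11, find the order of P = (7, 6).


Compute successive multiples of P until we hit O:
  1P = (7, 6)
  2P = (2, 7)
  3P = (6, 7)
  4P = (10, 8)
  5P = (3, 4)
  6P = (4, 1)
  7P = (4, 10)
  8P = (3, 7)
  ... (continuing to 13P)
  13P = O

ord(P) = 13


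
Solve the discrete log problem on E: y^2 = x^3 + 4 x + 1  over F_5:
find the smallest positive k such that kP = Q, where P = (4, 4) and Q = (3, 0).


Enumerate multiples of P until we hit Q = (3, 0):
  1P = (4, 4)
  2P = (3, 0)
Match found at i = 2.

k = 2


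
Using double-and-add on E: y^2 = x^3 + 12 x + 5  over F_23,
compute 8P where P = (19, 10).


k = 8 = 1000_2 (binary, LSB first: 0001)
Double-and-add from P = (19, 10):
  bit 0 = 0: acc unchanged = O
  bit 1 = 0: acc unchanged = O
  bit 2 = 0: acc unchanged = O
  bit 3 = 1: acc = O + (18, 21) = (18, 21)

8P = (18, 21)


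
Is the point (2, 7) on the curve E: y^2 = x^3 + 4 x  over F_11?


Check whether y^2 = x^3 + 4 x + 0 (mod 11) for (x, y) = (2, 7).
LHS: y^2 = 7^2 mod 11 = 5
RHS: x^3 + 4 x + 0 = 2^3 + 4*2 + 0 mod 11 = 5
LHS = RHS

Yes, on the curve


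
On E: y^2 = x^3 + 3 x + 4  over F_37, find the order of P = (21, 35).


Compute successive multiples of P until we hit O:
  1P = (21, 35)
  2P = (25, 33)
  3P = (19, 1)
  4P = (27, 11)
  5P = (5, 12)
  6P = (32, 7)
  7P = (18, 28)
  8P = (24, 32)
  ... (continuing to 42P)
  42P = O

ord(P) = 42


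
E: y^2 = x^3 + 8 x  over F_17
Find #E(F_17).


For each x in F_17, count y with y^2 = x^3 + 8 x + 0 mod 17:
  x = 0: RHS = 0, y in [0]  -> 1 point(s)
  x = 1: RHS = 9, y in [3, 14]  -> 2 point(s)
  x = 3: RHS = 0, y in [0]  -> 1 point(s)
  x = 6: RHS = 9, y in [3, 14]  -> 2 point(s)
  x = 7: RHS = 8, y in [5, 12]  -> 2 point(s)
  x = 8: RHS = 15, y in [7, 10]  -> 2 point(s)
  x = 9: RHS = 2, y in [6, 11]  -> 2 point(s)
  x = 10: RHS = 9, y in [3, 14]  -> 2 point(s)
  x = 11: RHS = 8, y in [5, 12]  -> 2 point(s)
  x = 14: RHS = 0, y in [0]  -> 1 point(s)
  x = 16: RHS = 8, y in [5, 12]  -> 2 point(s)
Affine points: 19. Add the point at infinity: total = 20.

#E(F_17) = 20
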